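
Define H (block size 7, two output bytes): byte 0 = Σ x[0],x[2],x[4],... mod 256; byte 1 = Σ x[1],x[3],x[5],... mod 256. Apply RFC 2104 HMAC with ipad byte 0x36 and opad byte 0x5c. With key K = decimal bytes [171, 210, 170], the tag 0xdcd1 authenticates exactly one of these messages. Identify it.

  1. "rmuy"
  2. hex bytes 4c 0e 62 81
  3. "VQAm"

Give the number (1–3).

Key decimal bytes [171, 210, 170] = ab d2 aa is 3 bytes ≤ B = 7; zero-pad to 7 bytes: K' = ab d2 aa 00 00 00 00.
K' ⊕ ipad = 9d e4 9c 36 36 36 36; K' ⊕ opad = f7 8e f6 5c 5c 5c 5c.
m1: inner = H(9d e4 9c 36 36 36 36 72 6d 75 79) = 8b 37; tag = H(f7 8e f6 5c 5c 5c 5c 8b 37) = dcd1 ← matches
m2: inner = H(9d e4 9c 36 36 36 36 4c 0e 62 81) = 34 fe; tag = H(f7 8e f6 5c 5c 5c 5c 34 fe) = a37a
m3: inner = H(9d e4 9c 36 36 36 36 56 51 41 6d) = 63 e7; tag = H(f7 8e f6 5c 5c 5c 5c 63 e7) = 8ca9

1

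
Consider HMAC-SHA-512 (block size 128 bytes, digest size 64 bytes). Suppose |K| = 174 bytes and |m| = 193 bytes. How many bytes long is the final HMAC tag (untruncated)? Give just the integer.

The tag is one SHA-512 digest: 64 bytes.

64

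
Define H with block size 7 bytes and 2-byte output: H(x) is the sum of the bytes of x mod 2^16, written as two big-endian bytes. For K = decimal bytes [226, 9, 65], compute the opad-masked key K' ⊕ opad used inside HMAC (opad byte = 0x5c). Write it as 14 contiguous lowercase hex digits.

be551d5c5c5c5c

Key decimal bytes [226, 9, 65] = e2 09 41 is 3 bytes ≤ B = 7; zero-pad to 7 bytes: K' = e2 09 41 00 00 00 00.
XOR each byte with 0x5c: e2⊕5c=be, 09⊕5c=55, 41⊕5c=1d, 00⊕5c=5c, 00⊕5c=5c, 00⊕5c=5c, 00⊕5c=5c.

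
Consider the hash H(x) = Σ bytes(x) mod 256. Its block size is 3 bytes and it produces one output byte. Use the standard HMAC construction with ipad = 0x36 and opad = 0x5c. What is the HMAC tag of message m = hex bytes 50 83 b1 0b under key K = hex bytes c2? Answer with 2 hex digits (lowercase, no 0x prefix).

Key hex bytes c2 is 1 byte ≤ B = 3; zero-pad to 3 bytes: K' = c2 00 00.
K' ⊕ ipad = f4 36 36.  K' ⊕ opad = 9e 5c 5c.
Inner input = (K'⊕ipad) ∥ m = f4 36 36 ∥ 50 83 b1 0b.
Inner hash: sum = 244+54+54+80+131+177+11 = 751; mod 256 = 239 → ef.
Outer input = (K'⊕opad) ∥ inner = 9e 5c 5c ∥ ef.
Outer hash (tag): sum = 158+92+92+239 = 581; mod 256 = 69 → 45.

45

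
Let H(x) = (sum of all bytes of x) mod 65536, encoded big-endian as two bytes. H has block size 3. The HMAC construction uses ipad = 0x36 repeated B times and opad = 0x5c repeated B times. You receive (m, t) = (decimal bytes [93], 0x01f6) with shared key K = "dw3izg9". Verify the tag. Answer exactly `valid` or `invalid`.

valid

Key "dw3izg9" = 64 77 33 69 7a 67 39 is 7 bytes > B = 3, so hash it first: H(key) = 02 91, then zero-pad to 3 bytes: K' = 02 91 00.
K' ⊕ ipad = 34 a7 36; K' ⊕ opad = 5e cd 5c.
Inner hash: sum = 52+167+54+93 = 366 → 01 6e.
Outer hash (recomputed tag): sum = 94+205+92+1+110 = 502 → 01 f6.
Recomputed tag = 01f6; claimed = 01f6 → match.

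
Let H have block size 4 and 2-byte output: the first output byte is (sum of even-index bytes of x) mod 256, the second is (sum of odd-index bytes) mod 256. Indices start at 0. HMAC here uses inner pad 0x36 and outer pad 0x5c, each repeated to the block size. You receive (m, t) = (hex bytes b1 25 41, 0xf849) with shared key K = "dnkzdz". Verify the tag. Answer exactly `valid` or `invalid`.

Key "dnkzdz" = 64 6e 6b 7a 64 7a is 6 bytes > B = 4, so hash it first: H(key) = 33 62, then zero-pad to 4 bytes: K' = 33 62 00 00.
K' ⊕ ipad = 05 54 36 36; K' ⊕ opad = 6f 3e 5c 5c.
Inner hash: even-index sum = 301 mod 256 = 45; odd-index sum = 175 mod 256 = 175 → 2d af.
Outer hash (recomputed tag): even-index sum = 248 mod 256 = 248; odd-index sum = 329 mod 256 = 73 → f8 49.
Recomputed tag = f849; claimed = f849 → match.

valid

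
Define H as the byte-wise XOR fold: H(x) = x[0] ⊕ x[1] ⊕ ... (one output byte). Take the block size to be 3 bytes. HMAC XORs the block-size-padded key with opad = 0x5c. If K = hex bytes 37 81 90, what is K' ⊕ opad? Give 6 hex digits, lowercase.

Key hex bytes 37 81 90 is exactly B = 3 bytes: K' = 37 81 90.
XOR each byte with 0x5c: 37⊕5c=6b, 81⊕5c=dd, 90⊕5c=cc.

6bddcc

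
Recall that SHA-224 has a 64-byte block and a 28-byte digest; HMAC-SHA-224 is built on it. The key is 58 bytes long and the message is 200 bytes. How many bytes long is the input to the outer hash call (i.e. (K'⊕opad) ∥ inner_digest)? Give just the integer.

Key is 58 ≤ 64 bytes, zero-padded: |K'| = 64.
Outer input = (K'⊕opad) ∥ H(inner) → 64 + 28 = 92 bytes.

92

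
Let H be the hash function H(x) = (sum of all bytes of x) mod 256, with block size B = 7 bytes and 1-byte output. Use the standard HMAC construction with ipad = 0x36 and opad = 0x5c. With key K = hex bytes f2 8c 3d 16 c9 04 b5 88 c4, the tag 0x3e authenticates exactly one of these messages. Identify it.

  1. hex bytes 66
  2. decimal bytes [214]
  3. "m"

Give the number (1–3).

1

Key hex bytes f2 8c 3d 16 c9 04 b5 88 c4 is 9 bytes > B = 7, so hash it first: H(key) = 9f, then zero-pad to 7 bytes: K' = 9f 00 00 00 00 00 00.
K' ⊕ ipad = a9 36 36 36 36 36 36; K' ⊕ opad = c3 5c 5c 5c 5c 5c 5c.
m1: inner = H(a9 36 36 36 36 36 36 66) = 53; tag = H(c3 5c 5c 5c 5c 5c 5c 53) = 3e ← matches
m2: inner = H(a9 36 36 36 36 36 36 d6) = c3; tag = H(c3 5c 5c 5c 5c 5c 5c c3) = ae
m3: inner = H(a9 36 36 36 36 36 36 6d) = 5a; tag = H(c3 5c 5c 5c 5c 5c 5c 5a) = 45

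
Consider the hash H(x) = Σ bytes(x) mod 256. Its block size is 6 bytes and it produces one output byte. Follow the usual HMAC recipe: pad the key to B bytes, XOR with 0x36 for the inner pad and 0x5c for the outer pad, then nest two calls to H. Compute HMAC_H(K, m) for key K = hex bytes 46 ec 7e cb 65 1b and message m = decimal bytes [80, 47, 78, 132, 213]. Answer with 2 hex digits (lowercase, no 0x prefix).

38

Key hex bytes 46 ec 7e cb 65 1b is exactly B = 6 bytes: K' = 46 ec 7e cb 65 1b.
K' ⊕ ipad = 70 da 48 fd 53 2d.  K' ⊕ opad = 1a b0 22 97 39 47.
Inner input = (K'⊕ipad) ∥ m = 70 da 48 fd 53 2d ∥ 50 2f 4e 84 d5.
Inner hash: sum = 112+218+72+253+83+45+80+47+78+132+213 = 1333; mod 256 = 53 → 35.
Outer input = (K'⊕opad) ∥ inner = 1a b0 22 97 39 47 ∥ 35.
Outer hash (tag): sum = 26+176+34+151+57+71+53 = 568; mod 256 = 56 → 38.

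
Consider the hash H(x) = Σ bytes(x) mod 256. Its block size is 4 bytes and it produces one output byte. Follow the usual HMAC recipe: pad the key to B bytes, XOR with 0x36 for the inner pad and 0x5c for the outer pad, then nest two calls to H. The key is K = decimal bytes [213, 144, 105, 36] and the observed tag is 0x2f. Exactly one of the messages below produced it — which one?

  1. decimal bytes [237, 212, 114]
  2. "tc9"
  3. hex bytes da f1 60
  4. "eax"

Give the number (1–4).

Key decimal bytes [213, 144, 105, 36] = d5 90 69 24 is exactly B = 4 bytes: K' = d5 90 69 24.
K' ⊕ ipad = e3 a6 5f 12; K' ⊕ opad = 89 cc 35 78.
m1: inner = H(e3 a6 5f 12 ed d4 72) = 2d; tag = H(89 cc 35 78 2d) = 2f ← matches
m2: inner = H(e3 a6 5f 12 74 63 39) = 0a; tag = H(89 cc 35 78 0a) = 0c
m3: inner = H(e3 a6 5f 12 da f1 60) = 25; tag = H(89 cc 35 78 25) = 27
m4: inner = H(e3 a6 5f 12 65 61 78) = 38; tag = H(89 cc 35 78 38) = 3a

1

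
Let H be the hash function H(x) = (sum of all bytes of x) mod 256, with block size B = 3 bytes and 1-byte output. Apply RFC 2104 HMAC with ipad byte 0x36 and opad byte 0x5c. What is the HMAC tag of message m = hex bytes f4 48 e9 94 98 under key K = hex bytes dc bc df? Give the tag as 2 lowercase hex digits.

91

Key hex bytes dc bc df is exactly B = 3 bytes: K' = dc bc df.
K' ⊕ ipad = ea 8a e9.  K' ⊕ opad = 80 e0 83.
Inner input = (K'⊕ipad) ∥ m = ea 8a e9 ∥ f4 48 e9 94 98.
Inner hash: sum = 234+138+233+244+72+233+148+152 = 1454; mod 256 = 174 → ae.
Outer input = (K'⊕opad) ∥ inner = 80 e0 83 ∥ ae.
Outer hash (tag): sum = 128+224+131+174 = 657; mod 256 = 145 → 91.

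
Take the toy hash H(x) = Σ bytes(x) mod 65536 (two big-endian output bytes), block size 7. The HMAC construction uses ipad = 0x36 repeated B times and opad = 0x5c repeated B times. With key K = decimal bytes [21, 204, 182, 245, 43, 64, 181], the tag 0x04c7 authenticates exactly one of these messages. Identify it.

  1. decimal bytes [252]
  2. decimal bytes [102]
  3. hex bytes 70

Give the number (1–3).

Key decimal bytes [21, 204, 182, 245, 43, 64, 181] = 15 cc b6 f5 2b 40 b5 is exactly B = 7 bytes: K' = 15 cc b6 f5 2b 40 b5.
K' ⊕ ipad = 23 fa 80 c3 1d 76 83; K' ⊕ opad = 49 90 ea a9 77 1c e9.
m1: inner = H(23 fa 80 c3 1d 76 83 fc) = 04 72; tag = H(49 90 ea a9 77 1c e9 04 72) = 045e
m2: inner = H(23 fa 80 c3 1d 76 83 66) = 03 dc; tag = H(49 90 ea a9 77 1c e9 03 dc) = 04c7 ← matches
m3: inner = H(23 fa 80 c3 1d 76 83 70) = 03 e6; tag = H(49 90 ea a9 77 1c e9 03 e6) = 04d1

2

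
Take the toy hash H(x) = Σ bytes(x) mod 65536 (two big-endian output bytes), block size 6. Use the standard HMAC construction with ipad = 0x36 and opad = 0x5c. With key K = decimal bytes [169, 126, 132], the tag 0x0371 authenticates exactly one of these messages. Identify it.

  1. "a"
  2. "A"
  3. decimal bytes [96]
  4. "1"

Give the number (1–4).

Key decimal bytes [169, 126, 132] = a9 7e 84 is 3 bytes ≤ B = 6; zero-pad to 6 bytes: K' = a9 7e 84 00 00 00.
K' ⊕ ipad = 9f 48 b2 36 36 36; K' ⊕ opad = f5 22 d8 5c 5c 5c.
m1: inner = H(9f 48 b2 36 36 36 61) = 02 9c; tag = H(f5 22 d8 5c 5c 5c 02 9c) = 03a1
m2: inner = H(9f 48 b2 36 36 36 41) = 02 7c; tag = H(f5 22 d8 5c 5c 5c 02 7c) = 0381
m3: inner = H(9f 48 b2 36 36 36 60) = 02 9b; tag = H(f5 22 d8 5c 5c 5c 02 9b) = 03a0
m4: inner = H(9f 48 b2 36 36 36 31) = 02 6c; tag = H(f5 22 d8 5c 5c 5c 02 6c) = 0371 ← matches

4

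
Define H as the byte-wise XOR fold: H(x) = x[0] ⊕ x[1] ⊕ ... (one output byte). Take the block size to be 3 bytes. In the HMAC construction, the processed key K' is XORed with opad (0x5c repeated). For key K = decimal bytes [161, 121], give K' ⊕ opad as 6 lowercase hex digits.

Key decimal bytes [161, 121] = a1 79 is 2 bytes ≤ B = 3; zero-pad to 3 bytes: K' = a1 79 00.
XOR each byte with 0x5c: a1⊕5c=fd, 79⊕5c=25, 00⊕5c=5c.

fd255c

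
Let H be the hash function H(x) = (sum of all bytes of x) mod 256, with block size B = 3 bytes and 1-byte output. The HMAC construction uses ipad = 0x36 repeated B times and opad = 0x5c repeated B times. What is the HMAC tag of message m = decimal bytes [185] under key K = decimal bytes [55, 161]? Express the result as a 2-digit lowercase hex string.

4b

Key decimal bytes [55, 161] = 37 a1 is 2 bytes ≤ B = 3; zero-pad to 3 bytes: K' = 37 a1 00.
K' ⊕ ipad = 01 97 36.  K' ⊕ opad = 6b fd 5c.
Inner input = (K'⊕ipad) ∥ m = 01 97 36 ∥ b9.
Inner hash: sum = 1+151+54+185 = 391; mod 256 = 135 → 87.
Outer input = (K'⊕opad) ∥ inner = 6b fd 5c ∥ 87.
Outer hash (tag): sum = 107+253+92+135 = 587; mod 256 = 75 → 4b.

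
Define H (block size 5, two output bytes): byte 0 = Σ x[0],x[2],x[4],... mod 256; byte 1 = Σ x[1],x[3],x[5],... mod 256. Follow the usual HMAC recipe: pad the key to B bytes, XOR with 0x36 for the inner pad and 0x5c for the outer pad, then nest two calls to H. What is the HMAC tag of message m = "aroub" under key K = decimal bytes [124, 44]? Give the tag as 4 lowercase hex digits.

Key decimal bytes [124, 44] = 7c 2c is 2 bytes ≤ B = 5; zero-pad to 5 bytes: K' = 7c 2c 00 00 00.
K' ⊕ ipad = 4a 1a 36 36 36.  K' ⊕ opad = 20 70 5c 5c 5c.
Inner input = (K'⊕ipad) ∥ m = 4a 1a 36 36 36 ∥ 61 72 6f 75 62.
Inner hash: even-index sum = 413 mod 256 = 157; odd-index sum = 386 mod 256 = 130 → 9d 82.
Outer input = (K'⊕opad) ∥ inner = 20 70 5c 5c 5c ∥ 9d 82.
Outer hash (tag): even-index sum = 346 mod 256 = 90; odd-index sum = 361 mod 256 = 105 → 5a 69.

5a69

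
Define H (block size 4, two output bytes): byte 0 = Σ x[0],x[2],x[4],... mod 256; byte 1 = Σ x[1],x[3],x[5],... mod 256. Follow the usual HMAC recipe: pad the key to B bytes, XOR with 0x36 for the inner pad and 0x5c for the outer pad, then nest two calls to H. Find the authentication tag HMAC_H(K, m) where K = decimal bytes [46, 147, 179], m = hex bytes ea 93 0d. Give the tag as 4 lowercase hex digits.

f599

Key decimal bytes [46, 147, 179] = 2e 93 b3 is 3 bytes ≤ B = 4; zero-pad to 4 bytes: K' = 2e 93 b3 00.
K' ⊕ ipad = 18 a5 85 36.  K' ⊕ opad = 72 cf ef 5c.
Inner input = (K'⊕ipad) ∥ m = 18 a5 85 36 ∥ ea 93 0d.
Inner hash: even-index sum = 404 mod 256 = 148; odd-index sum = 366 mod 256 = 110 → 94 6e.
Outer input = (K'⊕opad) ∥ inner = 72 cf ef 5c ∥ 94 6e.
Outer hash (tag): even-index sum = 501 mod 256 = 245; odd-index sum = 409 mod 256 = 153 → f5 99.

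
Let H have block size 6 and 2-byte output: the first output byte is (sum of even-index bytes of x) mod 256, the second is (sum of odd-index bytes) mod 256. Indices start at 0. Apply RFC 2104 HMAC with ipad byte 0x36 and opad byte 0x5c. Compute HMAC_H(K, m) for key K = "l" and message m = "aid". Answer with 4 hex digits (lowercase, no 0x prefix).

731f

Key "l" = 6c is 1 byte ≤ B = 6; zero-pad to 6 bytes: K' = 6c 00 00 00 00 00.
K' ⊕ ipad = 5a 36 36 36 36 36.  K' ⊕ opad = 30 5c 5c 5c 5c 5c.
Inner input = (K'⊕ipad) ∥ m = 5a 36 36 36 36 36 ∥ 61 69 64.
Inner hash: even-index sum = 395 mod 256 = 139; odd-index sum = 267 mod 256 = 11 → 8b 0b.
Outer input = (K'⊕opad) ∥ inner = 30 5c 5c 5c 5c 5c ∥ 8b 0b.
Outer hash (tag): even-index sum = 371 mod 256 = 115; odd-index sum = 287 mod 256 = 31 → 73 1f.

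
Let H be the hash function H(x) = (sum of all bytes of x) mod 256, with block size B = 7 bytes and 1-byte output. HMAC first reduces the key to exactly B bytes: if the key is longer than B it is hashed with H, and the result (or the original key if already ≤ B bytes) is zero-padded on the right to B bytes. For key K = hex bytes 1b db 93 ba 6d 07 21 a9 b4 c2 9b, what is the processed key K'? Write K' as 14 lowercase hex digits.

92000000000000

|K| = 11 > B = 7, so first hash the key.
H(K): sum = 27+219+147+186+109+7+33+169+180+194+155 = 1426; mod 256 = 146 → 92.
Zero-pad H(K) = 92 to 7 bytes: K' = 92 00 00 00 00 00 00.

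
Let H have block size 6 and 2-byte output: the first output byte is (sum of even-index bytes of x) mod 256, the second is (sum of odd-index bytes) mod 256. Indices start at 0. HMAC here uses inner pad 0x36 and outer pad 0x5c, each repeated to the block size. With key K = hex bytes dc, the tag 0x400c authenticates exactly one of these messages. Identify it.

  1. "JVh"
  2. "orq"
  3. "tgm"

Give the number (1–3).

Key hex bytes dc is 1 byte ≤ B = 6; zero-pad to 6 bytes: K' = dc 00 00 00 00 00.
K' ⊕ ipad = ea 36 36 36 36 36; K' ⊕ opad = 80 5c 5c 5c 5c 5c.
m1: inner = H(ea 36 36 36 36 36 4a 56 68) = 08 f8; tag = H(80 5c 5c 5c 5c 5c 08 f8) = 400c ← matches
m2: inner = H(ea 36 36 36 36 36 6f 72 71) = 36 14; tag = H(80 5c 5c 5c 5c 5c 36 14) = 6e28
m3: inner = H(ea 36 36 36 36 36 74 67 6d) = 37 09; tag = H(80 5c 5c 5c 5c 5c 37 09) = 6f1d

1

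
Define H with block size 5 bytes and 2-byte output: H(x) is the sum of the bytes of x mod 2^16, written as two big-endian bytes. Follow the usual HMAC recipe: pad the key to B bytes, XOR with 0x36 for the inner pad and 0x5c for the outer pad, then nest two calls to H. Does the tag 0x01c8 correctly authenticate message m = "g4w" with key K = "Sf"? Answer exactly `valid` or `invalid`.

valid

Key "Sf" = 53 66 is 2 bytes ≤ B = 5; zero-pad to 5 bytes: K' = 53 66 00 00 00.
K' ⊕ ipad = 65 50 36 36 36; K' ⊕ opad = 0f 3a 5c 5c 5c.
Inner hash: sum = 101+80+54+54+54+103+52+119 = 617 → 02 69.
Outer hash (recomputed tag): sum = 15+58+92+92+92+2+105 = 456 → 01 c8.
Recomputed tag = 01c8; claimed = 01c8 → match.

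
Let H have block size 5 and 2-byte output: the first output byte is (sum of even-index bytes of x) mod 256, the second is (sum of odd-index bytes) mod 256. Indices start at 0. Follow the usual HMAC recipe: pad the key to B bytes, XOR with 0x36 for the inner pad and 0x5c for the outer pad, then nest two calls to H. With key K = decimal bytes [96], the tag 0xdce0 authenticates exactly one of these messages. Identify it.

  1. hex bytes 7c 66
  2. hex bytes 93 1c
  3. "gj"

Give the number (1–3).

1

Key decimal bytes [96] = 60 is 1 byte ≤ B = 5; zero-pad to 5 bytes: K' = 60 00 00 00 00.
K' ⊕ ipad = 56 36 36 36 36; K' ⊕ opad = 3c 5c 5c 5c 5c.
m1: inner = H(56 36 36 36 36 7c 66) = 28 e8; tag = H(3c 5c 5c 5c 5c 28 e8) = dce0 ← matches
m2: inner = H(56 36 36 36 36 93 1c) = de ff; tag = H(3c 5c 5c 5c 5c de ff) = f396
m3: inner = H(56 36 36 36 36 67 6a) = 2c d3; tag = H(3c 5c 5c 5c 5c 2c d3) = c7e4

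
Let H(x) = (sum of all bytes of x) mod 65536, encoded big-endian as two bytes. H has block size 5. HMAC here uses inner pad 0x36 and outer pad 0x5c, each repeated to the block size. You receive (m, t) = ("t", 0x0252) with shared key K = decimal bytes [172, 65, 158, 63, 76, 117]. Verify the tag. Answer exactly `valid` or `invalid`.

Key decimal bytes [172, 65, 158, 63, 76, 117] = ac 41 9e 3f 4c 75 is 6 bytes > B = 5, so hash it first: H(key) = 02 8b, then zero-pad to 5 bytes: K' = 02 8b 00 00 00.
K' ⊕ ipad = 34 bd 36 36 36; K' ⊕ opad = 5e d7 5c 5c 5c.
Inner hash: sum = 52+189+54+54+54+116 = 519 → 02 07.
Outer hash (recomputed tag): sum = 94+215+92+92+92+2+7 = 594 → 02 52.
Recomputed tag = 0252; claimed = 0252 → match.

valid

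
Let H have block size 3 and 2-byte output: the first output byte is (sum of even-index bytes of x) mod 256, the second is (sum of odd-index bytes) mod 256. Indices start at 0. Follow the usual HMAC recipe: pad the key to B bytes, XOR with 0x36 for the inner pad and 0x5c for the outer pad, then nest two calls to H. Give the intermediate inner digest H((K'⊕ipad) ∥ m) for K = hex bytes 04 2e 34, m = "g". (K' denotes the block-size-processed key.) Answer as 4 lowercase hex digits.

Key hex bytes 04 2e 34 is exactly B = 3 bytes: K' = 04 2e 34.
K' ⊕ ipad = 32 18 02.
Inner input = 32 18 02 ∥ 67.
Inner hash: even-index sum = 52 mod 256 = 52; odd-index sum = 127 mod 256 = 127 → 34 7f.

347f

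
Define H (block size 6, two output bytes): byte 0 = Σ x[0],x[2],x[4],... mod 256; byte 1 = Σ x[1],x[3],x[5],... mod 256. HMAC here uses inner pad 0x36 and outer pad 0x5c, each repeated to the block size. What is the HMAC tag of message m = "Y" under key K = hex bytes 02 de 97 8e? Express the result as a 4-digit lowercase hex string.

e986

Key hex bytes 02 de 97 8e is 4 bytes ≤ B = 6; zero-pad to 6 bytes: K' = 02 de 97 8e 00 00.
K' ⊕ ipad = 34 e8 a1 b8 36 36.  K' ⊕ opad = 5e 82 cb d2 5c 5c.
Inner input = (K'⊕ipad) ∥ m = 34 e8 a1 b8 36 36 ∥ 59.
Inner hash: even-index sum = 356 mod 256 = 100; odd-index sum = 470 mod 256 = 214 → 64 d6.
Outer input = (K'⊕opad) ∥ inner = 5e 82 cb d2 5c 5c ∥ 64 d6.
Outer hash (tag): even-index sum = 489 mod 256 = 233; odd-index sum = 646 mod 256 = 134 → e9 86.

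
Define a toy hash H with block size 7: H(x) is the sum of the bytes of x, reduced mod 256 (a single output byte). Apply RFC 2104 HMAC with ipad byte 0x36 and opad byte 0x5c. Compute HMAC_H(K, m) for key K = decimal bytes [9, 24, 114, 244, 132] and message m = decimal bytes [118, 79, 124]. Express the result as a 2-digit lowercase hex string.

Key decimal bytes [9, 24, 114, 244, 132] = 09 18 72 f4 84 is 5 bytes ≤ B = 7; zero-pad to 7 bytes: K' = 09 18 72 f4 84 00 00.
K' ⊕ ipad = 3f 2e 44 c2 b2 36 36.  K' ⊕ opad = 55 44 2e a8 d8 5c 5c.
Inner input = (K'⊕ipad) ∥ m = 3f 2e 44 c2 b2 36 36 ∥ 76 4f 7c.
Inner hash: sum = 63+46+68+194+178+54+54+118+79+124 = 978; mod 256 = 210 → d2.
Outer input = (K'⊕opad) ∥ inner = 55 44 2e a8 d8 5c 5c ∥ d2.
Outer hash (tag): sum = 85+68+46+168+216+92+92+210 = 977; mod 256 = 209 → d1.

d1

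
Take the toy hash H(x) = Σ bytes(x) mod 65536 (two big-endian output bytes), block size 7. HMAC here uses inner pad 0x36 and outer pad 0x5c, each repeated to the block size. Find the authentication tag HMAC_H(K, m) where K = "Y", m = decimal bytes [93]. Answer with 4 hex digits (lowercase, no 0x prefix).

Key "Y" = 59 is 1 byte ≤ B = 7; zero-pad to 7 bytes: K' = 59 00 00 00 00 00 00.
K' ⊕ ipad = 6f 36 36 36 36 36 36.  K' ⊕ opad = 05 5c 5c 5c 5c 5c 5c.
Inner input = (K'⊕ipad) ∥ m = 6f 36 36 36 36 36 36 ∥ 5d.
Inner hash: sum = 111+54+54+54+54+54+54+93 = 528 → 02 10.
Outer input = (K'⊕opad) ∥ inner = 05 5c 5c 5c 5c 5c 5c ∥ 02 10.
Outer hash (tag): sum = 5+92+92+92+92+92+92+2+16 = 575 → 02 3f.

023f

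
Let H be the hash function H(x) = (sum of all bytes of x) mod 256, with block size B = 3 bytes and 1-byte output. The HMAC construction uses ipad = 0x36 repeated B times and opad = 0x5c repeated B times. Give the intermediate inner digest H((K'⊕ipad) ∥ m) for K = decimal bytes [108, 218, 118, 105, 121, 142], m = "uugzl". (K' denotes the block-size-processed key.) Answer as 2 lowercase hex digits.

Key decimal bytes [108, 218, 118, 105, 121, 142] = 6c da 76 69 79 8e is 6 bytes > B = 3, so hash it first: H(key) = 2c, then zero-pad to 3 bytes: K' = 2c 00 00.
K' ⊕ ipad = 1a 36 36.
Inner input = 1a 36 36 ∥ 75 75 67 7a 6c.
Inner hash: sum = 26+54+54+117+117+103+122+108 = 701; mod 256 = 189 → bd.

bd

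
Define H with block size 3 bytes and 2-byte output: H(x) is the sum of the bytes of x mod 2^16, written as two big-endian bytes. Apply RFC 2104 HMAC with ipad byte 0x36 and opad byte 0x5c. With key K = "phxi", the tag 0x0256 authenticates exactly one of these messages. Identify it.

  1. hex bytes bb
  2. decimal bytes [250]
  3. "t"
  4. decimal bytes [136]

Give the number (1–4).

1

Key "phxi" = 70 68 78 69 is 4 bytes > B = 3, so hash it first: H(key) = 01 b9, then zero-pad to 3 bytes: K' = 01 b9 00.
K' ⊕ ipad = 37 8f 36; K' ⊕ opad = 5d e5 5c.
m1: inner = H(37 8f 36 bb) = 01 b7; tag = H(5d e5 5c 01 b7) = 0256 ← matches
m2: inner = H(37 8f 36 fa) = 01 f6; tag = H(5d e5 5c 01 f6) = 0295
m3: inner = H(37 8f 36 74) = 01 70; tag = H(5d e5 5c 01 70) = 020f
m4: inner = H(37 8f 36 88) = 01 84; tag = H(5d e5 5c 01 84) = 0223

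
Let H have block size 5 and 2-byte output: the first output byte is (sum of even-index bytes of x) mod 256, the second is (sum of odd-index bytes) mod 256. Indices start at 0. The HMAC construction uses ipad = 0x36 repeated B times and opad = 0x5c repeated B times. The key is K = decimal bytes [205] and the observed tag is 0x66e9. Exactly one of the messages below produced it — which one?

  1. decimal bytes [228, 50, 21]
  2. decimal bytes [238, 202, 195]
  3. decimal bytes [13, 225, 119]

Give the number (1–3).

Key decimal bytes [205] = cd is 1 byte ≤ B = 5; zero-pad to 5 bytes: K' = cd 00 00 00 00.
K' ⊕ ipad = fb 36 36 36 36; K' ⊕ opad = 91 5c 5c 5c 5c.
m1: inner = H(fb 36 36 36 36 e4 32 15) = 99 65; tag = H(91 5c 5c 5c 5c 99 65) = ae51
m2: inner = H(fb 36 36 36 36 ee ca c3) = 31 1d; tag = H(91 5c 5c 5c 5c 31 1d) = 66e9 ← matches
m3: inner = H(fb 36 36 36 36 0d e1 77) = 48 f0; tag = H(91 5c 5c 5c 5c 48 f0) = 3900

2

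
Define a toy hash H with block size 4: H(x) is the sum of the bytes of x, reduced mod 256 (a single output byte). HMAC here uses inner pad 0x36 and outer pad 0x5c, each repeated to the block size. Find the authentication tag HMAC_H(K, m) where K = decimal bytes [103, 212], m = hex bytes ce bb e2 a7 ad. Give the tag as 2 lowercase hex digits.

Key decimal bytes [103, 212] = 67 d4 is 2 bytes ≤ B = 4; zero-pad to 4 bytes: K' = 67 d4 00 00.
K' ⊕ ipad = 51 e2 36 36.  K' ⊕ opad = 3b 88 5c 5c.
Inner input = (K'⊕ipad) ∥ m = 51 e2 36 36 ∥ ce bb e2 a7 ad.
Inner hash: sum = 81+226+54+54+206+187+226+167+173 = 1374; mod 256 = 94 → 5e.
Outer input = (K'⊕opad) ∥ inner = 3b 88 5c 5c ∥ 5e.
Outer hash (tag): sum = 59+136+92+92+94 = 473; mod 256 = 217 → d9.

d9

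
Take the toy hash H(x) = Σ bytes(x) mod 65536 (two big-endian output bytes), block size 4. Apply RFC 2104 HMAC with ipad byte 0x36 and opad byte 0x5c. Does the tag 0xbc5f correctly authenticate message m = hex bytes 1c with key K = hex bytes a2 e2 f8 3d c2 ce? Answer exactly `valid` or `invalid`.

Key hex bytes a2 e2 f8 3d c2 ce is 6 bytes > B = 4, so hash it first: H(key) = 04 49, then zero-pad to 4 bytes: K' = 04 49 00 00.
K' ⊕ ipad = 32 7f 36 36; K' ⊕ opad = 58 15 5c 5c.
Inner hash: sum = 50+127+54+54+28 = 313 → 01 39.
Outer hash (recomputed tag): sum = 88+21+92+92+1+57 = 351 → 01 5f.
Recomputed tag = 015f; claimed = bc5f → mismatch.

invalid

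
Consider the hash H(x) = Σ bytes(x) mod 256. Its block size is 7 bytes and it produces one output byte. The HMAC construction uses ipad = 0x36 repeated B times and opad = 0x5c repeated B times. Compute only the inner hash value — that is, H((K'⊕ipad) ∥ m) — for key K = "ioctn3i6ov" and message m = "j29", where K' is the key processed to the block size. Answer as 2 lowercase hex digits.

Key "ioctn3i6ov" = 69 6f 63 74 6e 33 69 36 6f 76 is 10 bytes > B = 7, so hash it first: H(key) = d4, then zero-pad to 7 bytes: K' = d4 00 00 00 00 00 00.
K' ⊕ ipad = e2 36 36 36 36 36 36.
Inner input = e2 36 36 36 36 36 36 ∥ 6a 32 39.
Inner hash: sum = 226+54+54+54+54+54+54+106+50+57 = 763; mod 256 = 251 → fb.

fb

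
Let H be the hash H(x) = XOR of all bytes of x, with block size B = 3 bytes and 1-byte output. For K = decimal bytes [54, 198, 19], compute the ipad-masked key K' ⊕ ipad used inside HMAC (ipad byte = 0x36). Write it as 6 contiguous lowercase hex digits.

00f025

Key decimal bytes [54, 198, 19] = 36 c6 13 is exactly B = 3 bytes: K' = 36 c6 13.
XOR each byte with 0x36: 36⊕36=00, c6⊕36=f0, 13⊕36=25.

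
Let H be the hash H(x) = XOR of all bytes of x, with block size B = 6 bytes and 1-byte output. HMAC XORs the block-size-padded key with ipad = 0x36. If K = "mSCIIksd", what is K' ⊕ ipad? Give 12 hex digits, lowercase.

Key "mSCIIksd" = 6d 53 43 49 49 6b 73 64 is 8 bytes > B = 6, so hash it first: H(key) = 01, then zero-pad to 6 bytes: K' = 01 00 00 00 00 00.
XOR each byte with 0x36: 01⊕36=37, 00⊕36=36, 00⊕36=36, 00⊕36=36, 00⊕36=36, 00⊕36=36.

373636363636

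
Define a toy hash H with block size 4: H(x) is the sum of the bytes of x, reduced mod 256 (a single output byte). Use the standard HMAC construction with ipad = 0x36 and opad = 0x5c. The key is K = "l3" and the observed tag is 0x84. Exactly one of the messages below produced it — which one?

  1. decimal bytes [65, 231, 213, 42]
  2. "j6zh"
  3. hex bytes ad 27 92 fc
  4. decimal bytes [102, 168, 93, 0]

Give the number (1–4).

3

Key "l3" = 6c 33 is 2 bytes ≤ B = 4; zero-pad to 4 bytes: K' = 6c 33 00 00.
K' ⊕ ipad = 5a 05 36 36; K' ⊕ opad = 30 6f 5c 5c.
m1: inner = H(5a 05 36 36 41 e7 d5 2a) = f2; tag = H(30 6f 5c 5c f2) = 49
m2: inner = H(5a 05 36 36 6a 36 7a 68) = 4d; tag = H(30 6f 5c 5c 4d) = a4
m3: inner = H(5a 05 36 36 ad 27 92 fc) = 2d; tag = H(30 6f 5c 5c 2d) = 84 ← matches
m4: inner = H(5a 05 36 36 66 a8 5d 00) = 36; tag = H(30 6f 5c 5c 36) = 8d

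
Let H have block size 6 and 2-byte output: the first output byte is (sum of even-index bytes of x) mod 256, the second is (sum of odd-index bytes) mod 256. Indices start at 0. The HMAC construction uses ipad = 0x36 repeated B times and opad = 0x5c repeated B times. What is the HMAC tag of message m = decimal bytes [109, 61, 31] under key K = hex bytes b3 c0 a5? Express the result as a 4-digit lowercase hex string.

1ef3

Key hex bytes b3 c0 a5 is 3 bytes ≤ B = 6; zero-pad to 6 bytes: K' = b3 c0 a5 00 00 00.
K' ⊕ ipad = 85 f6 93 36 36 36.  K' ⊕ opad = ef 9c f9 5c 5c 5c.
Inner input = (K'⊕ipad) ∥ m = 85 f6 93 36 36 36 ∥ 6d 3d 1f.
Inner hash: even-index sum = 474 mod 256 = 218; odd-index sum = 415 mod 256 = 159 → da 9f.
Outer input = (K'⊕opad) ∥ inner = ef 9c f9 5c 5c 5c ∥ da 9f.
Outer hash (tag): even-index sum = 798 mod 256 = 30; odd-index sum = 499 mod 256 = 243 → 1e f3.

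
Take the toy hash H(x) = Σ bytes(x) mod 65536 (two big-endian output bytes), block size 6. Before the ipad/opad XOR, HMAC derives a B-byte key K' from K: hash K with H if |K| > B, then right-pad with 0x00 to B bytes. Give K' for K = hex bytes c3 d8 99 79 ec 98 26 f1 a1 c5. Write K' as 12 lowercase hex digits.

|K| = 10 > B = 6, so first hash the key.
H(K): sum = 195+216+153+121+236+152+38+241+161+197 = 1710 → 06 ae.
Zero-pad H(K) = 06 ae to 6 bytes: K' = 06 ae 00 00 00 00.

06ae00000000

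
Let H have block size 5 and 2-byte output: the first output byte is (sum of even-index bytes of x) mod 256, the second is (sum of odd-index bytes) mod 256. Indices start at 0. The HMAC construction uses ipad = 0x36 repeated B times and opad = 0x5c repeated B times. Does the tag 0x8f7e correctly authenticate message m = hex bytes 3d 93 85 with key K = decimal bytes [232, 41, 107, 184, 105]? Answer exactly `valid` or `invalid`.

invalid

Key decimal bytes [232, 41, 107, 184, 105] = e8 29 6b b8 69 is exactly B = 5 bytes: K' = e8 29 6b b8 69.
K' ⊕ ipad = de 1f 5d 8e 5f; K' ⊕ opad = b4 75 37 e4 35.
Inner hash: even-index sum = 557 mod 256 = 45; odd-index sum = 367 mod 256 = 111 → 2d 6f.
Outer hash (recomputed tag): even-index sum = 399 mod 256 = 143; odd-index sum = 390 mod 256 = 134 → 8f 86.
Recomputed tag = 8f86; claimed = 8f7e → mismatch.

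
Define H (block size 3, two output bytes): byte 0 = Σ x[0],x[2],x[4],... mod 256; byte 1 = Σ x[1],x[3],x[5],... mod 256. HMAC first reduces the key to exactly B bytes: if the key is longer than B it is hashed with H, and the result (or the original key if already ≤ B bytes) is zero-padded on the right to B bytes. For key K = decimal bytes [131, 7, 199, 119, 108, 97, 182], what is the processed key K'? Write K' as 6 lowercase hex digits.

6cdf00

|K| = 7 > B = 3, so first hash the key.
H(K): even-index sum = 620 mod 256 = 108; odd-index sum = 223 mod 256 = 223 → 6c df.
Zero-pad H(K) = 6c df to 3 bytes: K' = 6c df 00.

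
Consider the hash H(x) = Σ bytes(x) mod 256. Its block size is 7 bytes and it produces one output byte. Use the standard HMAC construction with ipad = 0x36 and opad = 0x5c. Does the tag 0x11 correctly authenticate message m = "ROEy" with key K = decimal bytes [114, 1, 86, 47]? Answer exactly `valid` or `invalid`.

valid

Key decimal bytes [114, 1, 86, 47] = 72 01 56 2f is 4 bytes ≤ B = 7; zero-pad to 7 bytes: K' = 72 01 56 2f 00 00 00.
K' ⊕ ipad = 44 37 60 19 36 36 36; K' ⊕ opad = 2e 5d 0a 73 5c 5c 5c.
Inner hash: sum = 68+55+96+25+54+54+54+82+79+69+121 = 757; mod 256 = 245 → f5.
Outer hash (recomputed tag): sum = 46+93+10+115+92+92+92+245 = 785; mod 256 = 17 → 11.
Recomputed tag = 11; claimed = 11 → match.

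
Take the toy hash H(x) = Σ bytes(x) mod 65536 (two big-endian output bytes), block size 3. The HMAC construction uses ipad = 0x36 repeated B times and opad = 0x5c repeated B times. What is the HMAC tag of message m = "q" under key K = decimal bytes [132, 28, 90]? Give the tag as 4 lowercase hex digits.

Key decimal bytes [132, 28, 90] = 84 1c 5a is exactly B = 3 bytes: K' = 84 1c 5a.
K' ⊕ ipad = b2 2a 6c.  K' ⊕ opad = d8 40 06.
Inner input = (K'⊕ipad) ∥ m = b2 2a 6c ∥ 71.
Inner hash: sum = 178+42+108+113 = 441 → 01 b9.
Outer input = (K'⊕opad) ∥ inner = d8 40 06 ∥ 01 b9.
Outer hash (tag): sum = 216+64+6+1+185 = 472 → 01 d8.

01d8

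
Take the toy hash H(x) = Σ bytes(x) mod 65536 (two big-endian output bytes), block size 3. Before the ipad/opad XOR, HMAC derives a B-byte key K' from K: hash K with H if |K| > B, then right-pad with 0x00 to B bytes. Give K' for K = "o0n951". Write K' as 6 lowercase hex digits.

01ac00

|K| = 6 > B = 3, so first hash the key.
H(K): sum = 111+48+110+57+53+49 = 428 → 01 ac.
Zero-pad H(K) = 01 ac to 3 bytes: K' = 01 ac 00.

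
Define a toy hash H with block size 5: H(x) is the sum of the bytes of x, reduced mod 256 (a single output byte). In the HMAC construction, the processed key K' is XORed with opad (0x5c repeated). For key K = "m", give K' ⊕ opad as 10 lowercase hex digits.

315c5c5c5c

Key "m" = 6d is 1 byte ≤ B = 5; zero-pad to 5 bytes: K' = 6d 00 00 00 00.
XOR each byte with 0x5c: 6d⊕5c=31, 00⊕5c=5c, 00⊕5c=5c, 00⊕5c=5c, 00⊕5c=5c.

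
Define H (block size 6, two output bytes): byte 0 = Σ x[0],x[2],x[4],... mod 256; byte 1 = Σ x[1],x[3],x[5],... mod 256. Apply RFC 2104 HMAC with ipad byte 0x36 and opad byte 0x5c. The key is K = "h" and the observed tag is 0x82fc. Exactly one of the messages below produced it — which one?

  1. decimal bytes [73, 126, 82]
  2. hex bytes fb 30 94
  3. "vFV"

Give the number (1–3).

Key "h" = 68 is 1 byte ≤ B = 6; zero-pad to 6 bytes: K' = 68 00 00 00 00 00.
K' ⊕ ipad = 5e 36 36 36 36 36; K' ⊕ opad = 34 5c 5c 5c 5c 5c.
m1: inner = H(5e 36 36 36 36 36 49 7e 52) = 65 20; tag = H(34 5c 5c 5c 5c 5c 65 20) = 5134
m2: inner = H(5e 36 36 36 36 36 fb 30 94) = 59 d2; tag = H(34 5c 5c 5c 5c 5c 59 d2) = 45e6
m3: inner = H(5e 36 36 36 36 36 76 46 56) = 96 e8; tag = H(34 5c 5c 5c 5c 5c 96 e8) = 82fc ← matches

3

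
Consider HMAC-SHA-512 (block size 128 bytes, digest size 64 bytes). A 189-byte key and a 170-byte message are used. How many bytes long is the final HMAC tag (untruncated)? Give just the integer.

64

The tag is one SHA-512 digest: 64 bytes.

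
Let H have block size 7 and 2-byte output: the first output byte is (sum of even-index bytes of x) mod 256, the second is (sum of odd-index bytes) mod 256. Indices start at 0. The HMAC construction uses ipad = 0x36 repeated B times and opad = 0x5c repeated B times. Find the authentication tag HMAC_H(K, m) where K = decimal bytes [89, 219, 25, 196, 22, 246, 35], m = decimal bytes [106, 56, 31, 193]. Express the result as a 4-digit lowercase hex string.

3b95

Key decimal bytes [89, 219, 25, 196, 22, 246, 35] = 59 db 19 c4 16 f6 23 is exactly B = 7 bytes: K' = 59 db 19 c4 16 f6 23.
K' ⊕ ipad = 6f ed 2f f2 20 c0 15.  K' ⊕ opad = 05 87 45 98 4a aa 7f.
Inner input = (K'⊕ipad) ∥ m = 6f ed 2f f2 20 c0 15 ∥ 6a 38 1f c1.
Inner hash: even-index sum = 460 mod 256 = 204; odd-index sum = 808 mod 256 = 40 → cc 28.
Outer input = (K'⊕opad) ∥ inner = 05 87 45 98 4a aa 7f ∥ cc 28.
Outer hash (tag): even-index sum = 315 mod 256 = 59; odd-index sum = 661 mod 256 = 149 → 3b 95.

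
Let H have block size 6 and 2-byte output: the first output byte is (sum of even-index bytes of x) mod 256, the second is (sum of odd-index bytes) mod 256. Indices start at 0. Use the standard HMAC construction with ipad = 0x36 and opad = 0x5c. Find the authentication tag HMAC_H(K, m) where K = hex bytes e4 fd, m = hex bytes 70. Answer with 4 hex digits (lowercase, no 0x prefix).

1e90

Key hex bytes e4 fd is 2 bytes ≤ B = 6; zero-pad to 6 bytes: K' = e4 fd 00 00 00 00.
K' ⊕ ipad = d2 cb 36 36 36 36.  K' ⊕ opad = b8 a1 5c 5c 5c 5c.
Inner input = (K'⊕ipad) ∥ m = d2 cb 36 36 36 36 ∥ 70.
Inner hash: even-index sum = 430 mod 256 = 174; odd-index sum = 311 mod 256 = 55 → ae 37.
Outer input = (K'⊕opad) ∥ inner = b8 a1 5c 5c 5c 5c ∥ ae 37.
Outer hash (tag): even-index sum = 542 mod 256 = 30; odd-index sum = 400 mod 256 = 144 → 1e 90.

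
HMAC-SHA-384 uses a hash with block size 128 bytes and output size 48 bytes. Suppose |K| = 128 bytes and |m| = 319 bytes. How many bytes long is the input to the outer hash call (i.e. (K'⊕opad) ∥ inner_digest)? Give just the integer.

Key is 128 ≤ 128 bytes, zero-padded: |K'| = 128.
Outer input = (K'⊕opad) ∥ H(inner) → 128 + 48 = 176 bytes.

176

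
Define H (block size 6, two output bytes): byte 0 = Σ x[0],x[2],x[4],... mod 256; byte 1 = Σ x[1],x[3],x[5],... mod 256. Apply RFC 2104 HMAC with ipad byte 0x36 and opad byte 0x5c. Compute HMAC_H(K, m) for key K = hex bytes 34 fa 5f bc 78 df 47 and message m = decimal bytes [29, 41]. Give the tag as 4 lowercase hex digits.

Key hex bytes 34 fa 5f bc 78 df 47 is 7 bytes > B = 6, so hash it first: H(key) = 52 95, then zero-pad to 6 bytes: K' = 52 95 00 00 00 00.
K' ⊕ ipad = 64 a3 36 36 36 36.  K' ⊕ opad = 0e c9 5c 5c 5c 5c.
Inner input = (K'⊕ipad) ∥ m = 64 a3 36 36 36 36 ∥ 1d 29.
Inner hash: even-index sum = 237 mod 256 = 237; odd-index sum = 312 mod 256 = 56 → ed 38.
Outer input = (K'⊕opad) ∥ inner = 0e c9 5c 5c 5c 5c ∥ ed 38.
Outer hash (tag): even-index sum = 435 mod 256 = 179; odd-index sum = 441 mod 256 = 185 → b3 b9.

b3b9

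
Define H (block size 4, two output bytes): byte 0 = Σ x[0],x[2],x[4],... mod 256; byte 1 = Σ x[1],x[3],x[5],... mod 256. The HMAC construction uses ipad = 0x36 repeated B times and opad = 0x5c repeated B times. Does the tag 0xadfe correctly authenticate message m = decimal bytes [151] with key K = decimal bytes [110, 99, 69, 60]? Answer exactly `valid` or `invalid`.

valid

Key decimal bytes [110, 99, 69, 60] = 6e 63 45 3c is exactly B = 4 bytes: K' = 6e 63 45 3c.
K' ⊕ ipad = 58 55 73 0a; K' ⊕ opad = 32 3f 19 60.
Inner hash: even-index sum = 354 mod 256 = 98; odd-index sum = 95 mod 256 = 95 → 62 5f.
Outer hash (recomputed tag): even-index sum = 173 mod 256 = 173; odd-index sum = 254 mod 256 = 254 → ad fe.
Recomputed tag = adfe; claimed = adfe → match.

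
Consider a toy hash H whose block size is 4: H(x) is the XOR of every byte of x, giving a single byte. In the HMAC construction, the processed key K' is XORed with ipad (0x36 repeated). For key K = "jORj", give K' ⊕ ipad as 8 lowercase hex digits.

Key "jORj" = 6a 4f 52 6a is exactly B = 4 bytes: K' = 6a 4f 52 6a.
XOR each byte with 0x36: 6a⊕36=5c, 4f⊕36=79, 52⊕36=64, 6a⊕36=5c.

5c79645c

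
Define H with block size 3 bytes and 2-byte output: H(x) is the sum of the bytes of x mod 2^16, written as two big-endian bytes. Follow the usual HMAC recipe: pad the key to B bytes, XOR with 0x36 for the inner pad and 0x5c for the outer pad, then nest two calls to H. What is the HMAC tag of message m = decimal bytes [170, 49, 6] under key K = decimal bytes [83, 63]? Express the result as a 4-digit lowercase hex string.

Key decimal bytes [83, 63] = 53 3f is 2 bytes ≤ B = 3; zero-pad to 3 bytes: K' = 53 3f 00.
K' ⊕ ipad = 65 09 36.  K' ⊕ opad = 0f 63 5c.
Inner input = (K'⊕ipad) ∥ m = 65 09 36 ∥ aa 31 06.
Inner hash: sum = 101+9+54+170+49+6 = 389 → 01 85.
Outer input = (K'⊕opad) ∥ inner = 0f 63 5c ∥ 01 85.
Outer hash (tag): sum = 15+99+92+1+133 = 340 → 01 54.

0154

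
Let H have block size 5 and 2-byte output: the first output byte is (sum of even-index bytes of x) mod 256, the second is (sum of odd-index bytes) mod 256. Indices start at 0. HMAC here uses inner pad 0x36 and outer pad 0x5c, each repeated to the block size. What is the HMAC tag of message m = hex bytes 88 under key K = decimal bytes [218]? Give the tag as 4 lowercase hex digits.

Key decimal bytes [218] = da is 1 byte ≤ B = 5; zero-pad to 5 bytes: K' = da 00 00 00 00.
K' ⊕ ipad = ec 36 36 36 36.  K' ⊕ opad = 86 5c 5c 5c 5c.
Inner input = (K'⊕ipad) ∥ m = ec 36 36 36 36 ∥ 88.
Inner hash: even-index sum = 344 mod 256 = 88; odd-index sum = 244 mod 256 = 244 → 58 f4.
Outer input = (K'⊕opad) ∥ inner = 86 5c 5c 5c 5c ∥ 58 f4.
Outer hash (tag): even-index sum = 562 mod 256 = 50; odd-index sum = 272 mod 256 = 16 → 32 10.

3210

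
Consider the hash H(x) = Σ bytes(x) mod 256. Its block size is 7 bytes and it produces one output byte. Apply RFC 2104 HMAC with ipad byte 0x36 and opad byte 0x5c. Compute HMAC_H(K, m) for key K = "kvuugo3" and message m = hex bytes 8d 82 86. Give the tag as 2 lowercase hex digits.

Key "kvuugo3" = 6b 76 75 75 67 6f 33 is exactly B = 7 bytes: K' = 6b 76 75 75 67 6f 33.
K' ⊕ ipad = 5d 40 43 43 51 59 05.  K' ⊕ opad = 37 2a 29 29 3b 33 6f.
Inner input = (K'⊕ipad) ∥ m = 5d 40 43 43 51 59 05 ∥ 8d 82 86.
Inner hash: sum = 93+64+67+67+81+89+5+141+130+134 = 871; mod 256 = 103 → 67.
Outer input = (K'⊕opad) ∥ inner = 37 2a 29 29 3b 33 6f ∥ 67.
Outer hash (tag): sum = 55+42+41+41+59+51+111+103 = 503; mod 256 = 247 → f7.

f7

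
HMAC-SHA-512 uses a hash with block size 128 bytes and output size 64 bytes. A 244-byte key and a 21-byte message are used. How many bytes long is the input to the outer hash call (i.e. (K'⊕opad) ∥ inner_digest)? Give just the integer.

192

Key is 244 > 128 bytes, so it is hashed to 64 bytes then zero-padded to 128: |K'| = 128.
Outer input = (K'⊕opad) ∥ H(inner) → 128 + 64 = 192 bytes.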